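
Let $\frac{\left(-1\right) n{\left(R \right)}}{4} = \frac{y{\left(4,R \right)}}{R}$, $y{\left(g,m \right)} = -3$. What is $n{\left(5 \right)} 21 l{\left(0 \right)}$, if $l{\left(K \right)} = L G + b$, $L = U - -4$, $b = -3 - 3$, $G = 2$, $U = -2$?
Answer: $- \frac{504}{5} \approx -100.8$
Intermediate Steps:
$b = -6$
$n{\left(R \right)} = \frac{12}{R}$ ($n{\left(R \right)} = - 4 \left(- \frac{3}{R}\right) = \frac{12}{R}$)
$L = 2$ ($L = -2 - -4 = -2 + 4 = 2$)
$l{\left(K \right)} = -2$ ($l{\left(K \right)} = 2 \cdot 2 - 6 = 4 - 6 = -2$)
$n{\left(5 \right)} 21 l{\left(0 \right)} = \frac{12}{5} \cdot 21 \left(-2\right) = \frac{252}{5} \left(-2\right) = - \frac{504}{5}$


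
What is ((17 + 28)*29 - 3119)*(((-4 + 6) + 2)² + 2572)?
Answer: -4694632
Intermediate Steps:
((17 + 28)*29 - 3119)*(((-4 + 6) + 2)² + 2572) = (45*29 - 3119)*((2 + 2)² + 2572) = (1305 - 3119)*(4² + 2572) = -1814*(16 + 2572) = -1814*2588 = -4694632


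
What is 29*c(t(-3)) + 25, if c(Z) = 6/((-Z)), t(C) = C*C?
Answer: 17/3 ≈ 5.6667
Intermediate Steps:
t(C) = C**2
c(Z) = -6/Z (c(Z) = 6*(-1/Z) = -6/Z)
29*c(t(-3)) + 25 = 29*(-6/((-3)**2)) + 25 = 29*(-6/9) + 25 = 29*(-6*1/9) + 25 = 29*(-2/3) + 25 = -58/3 + 25 = 17/3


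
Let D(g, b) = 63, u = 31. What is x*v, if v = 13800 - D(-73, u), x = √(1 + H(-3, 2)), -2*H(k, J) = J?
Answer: 0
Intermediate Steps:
H(k, J) = -J/2
x = 0 (x = √(1 - ½*2) = √(1 - 1) = √0 = 0)
v = 13737 (v = 13800 - 1*63 = 13800 - 63 = 13737)
x*v = 0*13737 = 0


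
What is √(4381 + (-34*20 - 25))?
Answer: 2*√919 ≈ 60.630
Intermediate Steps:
√(4381 + (-34*20 - 25)) = √(4381 + (-680 - 25)) = √(4381 - 705) = √3676 = 2*√919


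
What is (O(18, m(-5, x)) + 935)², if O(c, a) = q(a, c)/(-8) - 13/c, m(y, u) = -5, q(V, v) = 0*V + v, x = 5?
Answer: 1125803809/1296 ≈ 8.6868e+5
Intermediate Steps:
q(V, v) = v (q(V, v) = 0 + v = v)
O(c, a) = -13/c - c/8 (O(c, a) = c/(-8) - 13/c = c*(-⅛) - 13/c = -c/8 - 13/c = -13/c - c/8)
(O(18, m(-5, x)) + 935)² = ((-13/18 - ⅛*18) + 935)² = ((-13*1/18 - 9/4) + 935)² = ((-13/18 - 9/4) + 935)² = (-107/36 + 935)² = (33553/36)² = 1125803809/1296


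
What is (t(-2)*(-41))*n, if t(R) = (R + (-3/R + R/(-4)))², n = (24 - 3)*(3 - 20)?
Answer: 0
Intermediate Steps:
n = -357 (n = 21*(-17) = -357)
t(R) = (-3/R + 3*R/4)² (t(R) = (R + (-3/R + R*(-¼)))² = (R + (-3/R - R/4))² = (-3/R + 3*R/4)²)
(t(-2)*(-41))*n = (((9/16)*(-4 + (-2)²)²/(-2)²)*(-41))*(-357) = (((9/16)*(¼)*(-4 + 4)²)*(-41))*(-357) = (((9/16)*(¼)*0²)*(-41))*(-357) = (((9/16)*(¼)*0)*(-41))*(-357) = (0*(-41))*(-357) = 0*(-357) = 0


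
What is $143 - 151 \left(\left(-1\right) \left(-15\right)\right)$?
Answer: $-2122$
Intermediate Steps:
$143 - 151 \left(\left(-1\right) \left(-15\right)\right) = 143 - 2265 = -2122$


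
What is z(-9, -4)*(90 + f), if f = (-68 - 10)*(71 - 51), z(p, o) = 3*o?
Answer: 17640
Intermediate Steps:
f = -1560 (f = -78*20 = -1560)
z(-9, -4)*(90 + f) = (3*(-4))*(90 - 1560) = -12*(-1470) = 17640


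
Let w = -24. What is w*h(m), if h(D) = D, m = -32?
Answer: 768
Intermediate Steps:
w*h(m) = -24*(-32) = 768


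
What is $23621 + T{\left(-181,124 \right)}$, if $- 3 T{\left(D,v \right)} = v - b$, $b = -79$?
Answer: $\frac{70660}{3} \approx 23553.0$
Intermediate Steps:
$T{\left(D,v \right)} = - \frac{79}{3} - \frac{v}{3}$ ($T{\left(D,v \right)} = - \frac{v - -79}{3} = - \frac{v + 79}{3} = - \frac{79 + v}{3} = - \frac{79}{3} - \frac{v}{3}$)
$23621 + T{\left(-181,124 \right)} = 23621 - \frac{203}{3} = \frac{70660}{3}$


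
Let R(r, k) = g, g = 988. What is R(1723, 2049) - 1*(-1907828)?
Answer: 1908816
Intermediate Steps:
R(r, k) = 988
R(1723, 2049) - 1*(-1907828) = 988 - 1*(-1907828) = 988 + 1907828 = 1908816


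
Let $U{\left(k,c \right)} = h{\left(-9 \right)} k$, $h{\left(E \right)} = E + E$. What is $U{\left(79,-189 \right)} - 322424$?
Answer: $-323846$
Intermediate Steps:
$h{\left(E \right)} = 2 E$
$U{\left(k,c \right)} = - 18 k$ ($U{\left(k,c \right)} = 2 \left(-9\right) k = - 18 k$)
$U{\left(79,-189 \right)} - 322424 = \left(-18\right) 79 - 322424 = -1422 - 322424 = -323846$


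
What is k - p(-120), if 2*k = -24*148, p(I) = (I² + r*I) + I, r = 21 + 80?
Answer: -3936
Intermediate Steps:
r = 101
p(I) = I² + 102*I (p(I) = (I² + 101*I) + I = I² + 102*I)
k = -1776 (k = (-24*148)/2 = (½)*(-3552) = -1776)
k - p(-120) = -1776 - (-120)*(102 - 120) = -1776 - (-120)*(-18) = -1776 - 1*2160 = -1776 - 2160 = -3936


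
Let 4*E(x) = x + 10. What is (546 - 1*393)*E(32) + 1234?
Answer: 5681/2 ≈ 2840.5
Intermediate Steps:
E(x) = 5/2 + x/4 (E(x) = (x + 10)/4 = (10 + x)/4 = 5/2 + x/4)
(546 - 1*393)*E(32) + 1234 = (546 - 1*393)*(5/2 + (¼)*32) + 1234 = (546 - 393)*(5/2 + 8) + 1234 = 153*(21/2) + 1234 = 3213/2 + 1234 = 5681/2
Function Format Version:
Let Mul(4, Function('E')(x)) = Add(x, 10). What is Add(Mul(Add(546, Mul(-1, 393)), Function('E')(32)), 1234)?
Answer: Rational(5681, 2) ≈ 2840.5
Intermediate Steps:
Function('E')(x) = Add(Rational(5, 2), Mul(Rational(1, 4), x)) (Function('E')(x) = Mul(Rational(1, 4), Add(x, 10)) = Mul(Rational(1, 4), Add(10, x)) = Add(Rational(5, 2), Mul(Rational(1, 4), x)))
Add(Mul(Add(546, Mul(-1, 393)), Function('E')(32)), 1234) = Add(Mul(Add(546, Mul(-1, 393)), Add(Rational(5, 2), Mul(Rational(1, 4), 32))), 1234) = Add(Mul(Add(546, -393), Add(Rational(5, 2), 8)), 1234) = Add(Mul(153, Rational(21, 2)), 1234) = Add(Rational(3213, 2), 1234) = Rational(5681, 2)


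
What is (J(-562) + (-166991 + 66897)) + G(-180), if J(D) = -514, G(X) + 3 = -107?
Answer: -100718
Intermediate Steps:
G(X) = -110 (G(X) = -3 - 107 = -110)
(J(-562) + (-166991 + 66897)) + G(-180) = (-514 + (-166991 + 66897)) - 110 = (-514 - 100094) - 110 = -100608 - 110 = -100718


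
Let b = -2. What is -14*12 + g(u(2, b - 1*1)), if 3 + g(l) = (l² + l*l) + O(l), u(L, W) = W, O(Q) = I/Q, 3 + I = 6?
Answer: -154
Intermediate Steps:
I = 3 (I = -3 + 6 = 3)
O(Q) = 3/Q
g(l) = -3 + 2*l² + 3/l (g(l) = -3 + ((l² + l*l) + 3/l) = -3 + ((l² + l²) + 3/l) = -3 + (2*l² + 3/l) = -3 + 2*l² + 3/l)
-14*12 + g(u(2, b - 1*1)) = -14*12 + (-3 + 2*(-2 - 1*1)² + 3/(-2 - 1*1)) = -168 + (-3 + 2*(-2 - 1)² + 3/(-2 - 1)) = -168 + (-3 + 2*(-3)² + 3/(-3)) = -168 + (-3 + 2*9 + 3*(-⅓)) = -168 + (-3 + 18 - 1) = -168 + 14 = -154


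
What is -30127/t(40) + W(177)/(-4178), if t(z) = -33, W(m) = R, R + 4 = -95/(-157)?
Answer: 19761702731/21646218 ≈ 912.94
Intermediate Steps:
R = -533/157 (R = -4 - 95/(-157) = -4 - 95*(-1/157) = -4 + 95/157 = -533/157 ≈ -3.3949)
W(m) = -533/157
-30127/t(40) + W(177)/(-4178) = -30127/(-33) - 533/157/(-4178) = -30127*(-1/33) - 533/157*(-1/4178) = 30127/33 + 533/655946 = 19761702731/21646218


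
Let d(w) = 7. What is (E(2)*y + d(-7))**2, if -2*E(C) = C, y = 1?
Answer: 36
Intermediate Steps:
E(C) = -C/2
(E(2)*y + d(-7))**2 = (-1/2*2*1 + 7)**2 = (-1*1 + 7)**2 = (-1 + 7)**2 = 6**2 = 36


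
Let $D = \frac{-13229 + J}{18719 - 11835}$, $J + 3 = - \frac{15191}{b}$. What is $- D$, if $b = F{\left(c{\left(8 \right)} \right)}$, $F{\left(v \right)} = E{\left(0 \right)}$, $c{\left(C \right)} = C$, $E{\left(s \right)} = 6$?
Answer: $\frac{94583}{41304} \approx 2.2899$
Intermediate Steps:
$F{\left(v \right)} = 6$
$b = 6$
$J = - \frac{15209}{6}$ ($J = -3 - \frac{15191}{6} = - \frac{15209}{6} \approx -2534.8$)
$D = - \frac{94583}{41304}$ ($D = \frac{-13229 - \frac{15209}{6}}{18719 - 11835} = - \frac{94583}{6 \cdot 6884} = \left(- \frac{94583}{6}\right) \frac{1}{6884} = - \frac{94583}{41304} \approx -2.2899$)
$- D = \left(-1\right) \left(- \frac{94583}{41304}\right) = \frac{94583}{41304}$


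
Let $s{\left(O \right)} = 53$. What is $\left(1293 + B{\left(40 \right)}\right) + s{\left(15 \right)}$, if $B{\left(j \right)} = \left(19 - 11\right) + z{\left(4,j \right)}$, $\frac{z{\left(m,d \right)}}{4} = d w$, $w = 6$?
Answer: $2314$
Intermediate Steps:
$z{\left(m,d \right)} = 24 d$ ($z{\left(m,d \right)} = 4 d 6 = 4 \cdot 6 d = 24 d$)
$B{\left(j \right)} = 8 + 24 j$ ($B{\left(j \right)} = \left(19 - 11\right) + 24 j = 8 + 24 j$)
$\left(1293 + B{\left(40 \right)}\right) + s{\left(15 \right)} = \left(1293 + \left(8 + 24 \cdot 40\right)\right) + 53 = \left(1293 + \left(8 + 960\right)\right) + 53 = \left(1293 + 968\right) + 53 = 2261 + 53 = 2314$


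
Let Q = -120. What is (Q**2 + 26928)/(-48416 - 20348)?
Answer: -10332/17191 ≈ -0.60101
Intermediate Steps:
(Q**2 + 26928)/(-48416 - 20348) = ((-120)**2 + 26928)/(-48416 - 20348) = (14400 + 26928)/(-68764) = 41328*(-1/68764) = -10332/17191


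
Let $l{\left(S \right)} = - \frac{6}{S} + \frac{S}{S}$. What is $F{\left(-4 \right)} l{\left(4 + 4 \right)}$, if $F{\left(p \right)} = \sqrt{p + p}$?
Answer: $\frac{i \sqrt{2}}{2} \approx 0.70711 i$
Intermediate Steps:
$F{\left(p \right)} = \sqrt{2} \sqrt{p}$ ($F{\left(p \right)} = \sqrt{2 p} = \sqrt{2} \sqrt{p}$)
$l{\left(S \right)} = 1 - \frac{6}{S}$ ($l{\left(S \right)} = - \frac{6}{S} + 1 = 1 - \frac{6}{S}$)
$F{\left(-4 \right)} l{\left(4 + 4 \right)} = \sqrt{2} \sqrt{-4} \frac{-6 + \left(4 + 4\right)}{4 + 4} = \sqrt{2} \cdot 2 i \frac{-6 + 8}{8} = 2 i \sqrt{2} \cdot \frac{1}{8} \cdot 2 = 2 i \sqrt{2} \cdot \frac{1}{4} = \frac{i \sqrt{2}}{2}$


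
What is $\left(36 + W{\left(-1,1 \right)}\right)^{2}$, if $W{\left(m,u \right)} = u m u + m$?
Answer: $1156$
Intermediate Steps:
$W{\left(m,u \right)} = m + m u^{2}$ ($W{\left(m,u \right)} = m u u + m = m u^{2} + m = m + m u^{2}$)
$\left(36 + W{\left(-1,1 \right)}\right)^{2} = \left(36 - \left(1 + 1^{2}\right)\right)^{2} = \left(36 - \left(1 + 1\right)\right)^{2} = \left(36 - 2\right)^{2} = 34^{2} = 1156$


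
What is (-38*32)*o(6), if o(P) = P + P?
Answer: -14592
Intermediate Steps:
o(P) = 2*P
(-38*32)*o(6) = (-38*32)*(2*6) = -1216*12 = -14592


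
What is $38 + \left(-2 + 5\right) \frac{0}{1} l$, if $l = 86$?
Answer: $38$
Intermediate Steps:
$38 + \left(-2 + 5\right) \frac{0}{1} l = 38 + \left(-2 + 5\right) \frac{0}{1} \cdot 86 = 38 + 3 \cdot 0 \cdot 1 \cdot 86 = 38 + 3 \cdot 0 \cdot 86 = 38 + 0 \cdot 86 = 38 + 0 = 38$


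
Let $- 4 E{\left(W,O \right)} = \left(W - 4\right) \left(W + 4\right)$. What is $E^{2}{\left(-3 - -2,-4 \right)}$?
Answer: $\frac{225}{16} \approx 14.063$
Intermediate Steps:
$E{\left(W,O \right)} = - \frac{\left(-4 + W\right) \left(4 + W\right)}{4}$ ($E{\left(W,O \right)} = - \frac{\left(W - 4\right) \left(W + 4\right)}{4} = - \frac{\left(-4 + W\right) \left(4 + W\right)}{4}$)
$E^{2}{\left(-3 - -2,-4 \right)} = \left(4 - \frac{\left(-3 - -2\right)^{2}}{4}\right)^{2} = \left(4 - \frac{\left(-3 + 2\right)^{2}}{4}\right)^{2} = \left(4 - \frac{\left(-1\right)^{2}}{4}\right)^{2} = \left(4 - \frac{1}{4}\right)^{2} = \left(\frac{15}{4}\right)^{2} = \frac{225}{16}$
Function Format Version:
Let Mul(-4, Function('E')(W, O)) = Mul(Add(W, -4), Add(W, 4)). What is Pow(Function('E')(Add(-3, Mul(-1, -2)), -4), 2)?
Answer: Rational(225, 16) ≈ 14.063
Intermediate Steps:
Function('E')(W, O) = Mul(Rational(-1, 4), Add(-4, W), Add(4, W)) (Function('E')(W, O) = Mul(Rational(-1, 4), Mul(Add(W, -4), Add(W, 4))) = Mul(Rational(-1, 4), Mul(Add(-4, W), Add(4, W))) = Mul(Rational(-1, 4), Add(-4, W), Add(4, W)))
Pow(Function('E')(Add(-3, Mul(-1, -2)), -4), 2) = Pow(Add(4, Mul(Rational(-1, 4), Pow(Add(-3, Mul(-1, -2)), 2))), 2) = Pow(Add(4, Mul(Rational(-1, 4), Pow(Add(-3, 2), 2))), 2) = Pow(Add(4, Mul(Rational(-1, 4), Pow(-1, 2))), 2) = Pow(Add(4, Mul(Rational(-1, 4), 1)), 2) = Pow(Add(4, Rational(-1, 4)), 2) = Pow(Rational(15, 4), 2) = Rational(225, 16)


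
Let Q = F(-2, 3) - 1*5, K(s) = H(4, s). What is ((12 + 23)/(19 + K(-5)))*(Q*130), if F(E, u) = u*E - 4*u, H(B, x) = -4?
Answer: -20930/3 ≈ -6976.7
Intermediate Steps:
K(s) = -4
F(E, u) = -4*u + E*u (F(E, u) = E*u - 4*u = -4*u + E*u)
Q = -23 (Q = 3*(-4 - 2) - 1*5 = 3*(-6) - 5 = -18 - 5 = -23)
((12 + 23)/(19 + K(-5)))*(Q*130) = ((12 + 23)/(19 - 4))*(-23*130) = (35/15)*(-2990) = (35*(1/15))*(-2990) = (7/3)*(-2990) = -20930/3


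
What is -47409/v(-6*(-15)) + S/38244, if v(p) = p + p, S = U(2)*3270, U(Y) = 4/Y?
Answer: -50331461/191220 ≈ -263.21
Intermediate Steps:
S = 6540 (S = (4/2)*3270 = (4*(1/2))*3270 = 2*3270 = 6540)
v(p) = 2*p
-47409/v(-6*(-15)) + S/38244 = -47409/(2*(-6*(-15))) + 6540/38244 = -47409/(2*90) + 6540*(1/38244) = -47409/180 + 545/3187 = -47409*1/180 + 545/3187 = -15803/60 + 545/3187 = -50331461/191220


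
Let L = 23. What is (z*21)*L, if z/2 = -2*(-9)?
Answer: 17388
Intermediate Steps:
z = 36 (z = 2*(-2*(-9)) = 2*18 = 36)
(z*21)*L = (36*21)*23 = 756*23 = 17388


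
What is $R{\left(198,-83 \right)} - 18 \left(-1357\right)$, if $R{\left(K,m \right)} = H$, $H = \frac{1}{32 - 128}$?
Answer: $\frac{2344895}{96} \approx 24426.0$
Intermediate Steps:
$H = - \frac{1}{96}$ ($H = \frac{1}{-96} = - \frac{1}{96} \approx -0.010417$)
$R{\left(K,m \right)} = - \frac{1}{96}$
$R{\left(198,-83 \right)} - 18 \left(-1357\right) = - \frac{1}{96} - 18 \left(-1357\right) = - \frac{1}{96} - -24426 = - \frac{1}{96} + 24426 = \frac{2344895}{96}$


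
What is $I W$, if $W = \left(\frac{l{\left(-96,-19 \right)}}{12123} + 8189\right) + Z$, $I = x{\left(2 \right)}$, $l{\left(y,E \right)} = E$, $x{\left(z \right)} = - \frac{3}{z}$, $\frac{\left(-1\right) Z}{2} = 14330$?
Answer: $\frac{124084976}{4041} \approx 30707.0$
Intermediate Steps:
$Z = -28660$ ($Z = \left(-2\right) 14330 = -28660$)
$I = - \frac{3}{2} \approx -1.5$
$W = - \frac{248169952}{12123}$ ($W = \left(- \frac{19}{12123} + 8189\right) - 28660 = \frac{99275228}{12123} - 28660 = - \frac{248169952}{12123} \approx -20471.0$)
$I W = \left(- \frac{3}{2}\right) \left(- \frac{248169952}{12123}\right) = \frac{124084976}{4041}$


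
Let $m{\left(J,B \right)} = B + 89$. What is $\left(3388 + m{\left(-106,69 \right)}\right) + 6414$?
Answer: $9960$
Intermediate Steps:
$m{\left(J,B \right)} = 89 + B$
$\left(3388 + m{\left(-106,69 \right)}\right) + 6414 = \left(3388 + \left(89 + 69\right)\right) + 6414 = \left(3388 + 158\right) + 6414 = 3546 + 6414 = 9960$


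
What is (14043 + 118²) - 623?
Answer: 27344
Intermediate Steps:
(14043 + 118²) - 623 = (14043 + 13924) - 623 = 27967 - 623 = 27344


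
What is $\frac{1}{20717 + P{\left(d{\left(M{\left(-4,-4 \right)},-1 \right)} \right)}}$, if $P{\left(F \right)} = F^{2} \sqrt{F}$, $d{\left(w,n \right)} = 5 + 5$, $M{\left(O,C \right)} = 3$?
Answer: $\frac{20717}{429094089} - \frac{100 \sqrt{10}}{429094089} \approx 4.7544 \cdot 10^{-5}$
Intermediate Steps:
$d{\left(w,n \right)} = 10$
$P{\left(F \right)} = F^{\frac{5}{2}}$
$\frac{1}{20717 + P{\left(d{\left(M{\left(-4,-4 \right)},-1 \right)} \right)}} = \frac{1}{20717 + 10^{\frac{5}{2}}} = \frac{1}{20717 + 100 \sqrt{10}}$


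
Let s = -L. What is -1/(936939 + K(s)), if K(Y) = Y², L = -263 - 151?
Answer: -1/1108335 ≈ -9.0225e-7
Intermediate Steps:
L = -414
s = 414 (s = -1*(-414) = 414)
-1/(936939 + K(s)) = -1/(936939 + 414²) = -1/(936939 + 171396) = -1/1108335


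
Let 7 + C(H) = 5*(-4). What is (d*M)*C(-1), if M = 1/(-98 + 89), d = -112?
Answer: -336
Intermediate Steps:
C(H) = -27 (C(H) = -7 + 5*(-4) = -7 - 20 = -27)
M = -⅑ (M = 1/(-9) = -⅑ ≈ -0.11111)
(d*M)*C(-1) = -112*(-⅑)*(-27) = (112/9)*(-27) = -336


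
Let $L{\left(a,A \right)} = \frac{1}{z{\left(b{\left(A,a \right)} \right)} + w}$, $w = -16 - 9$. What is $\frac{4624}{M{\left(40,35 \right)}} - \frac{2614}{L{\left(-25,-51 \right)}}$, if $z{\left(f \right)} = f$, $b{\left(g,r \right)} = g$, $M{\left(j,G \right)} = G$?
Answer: $\frac{6957864}{35} \approx 1.988 \cdot 10^{5}$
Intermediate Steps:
$w = -25$ ($w = -16 - 9 = -25$)
$L{\left(a,A \right)} = \frac{1}{-25 + A}$ ($L{\left(a,A \right)} = \frac{1}{A - 25} = \frac{1}{-25 + A}$)
$\frac{4624}{M{\left(40,35 \right)}} - \frac{2614}{L{\left(-25,-51 \right)}} = \frac{4624}{35} - \frac{2614}{\frac{1}{-25 - 51}} = 4624 \cdot \frac{1}{35} - \frac{2614}{\frac{1}{-76}} = \frac{4624}{35} - \frac{2614}{- \frac{1}{76}} = \frac{4624}{35} - -198664 = \frac{4624}{35} + 198664 = \frac{6957864}{35}$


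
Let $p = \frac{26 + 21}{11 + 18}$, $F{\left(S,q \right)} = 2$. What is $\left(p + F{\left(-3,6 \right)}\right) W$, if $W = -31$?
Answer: $- \frac{3255}{29} \approx -112.24$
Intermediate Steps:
$p = \frac{47}{29} \approx 1.6207$
$\left(p + F{\left(-3,6 \right)}\right) W = \left(\frac{47}{29} + 2\right) \left(-31\right) = \frac{105}{29} \left(-31\right) = - \frac{3255}{29}$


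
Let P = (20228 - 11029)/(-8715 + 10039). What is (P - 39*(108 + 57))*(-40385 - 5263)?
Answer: 97124576292/331 ≈ 2.9343e+8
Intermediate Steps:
P = 9199/1324 ≈ 6.9479
(P - 39*(108 + 57))*(-40385 - 5263) = (9199/1324 - 39*(108 + 57))*(-40385 - 5263) = (9199/1324 - 39*165)*(-45648) = (9199/1324 - 6435)*(-45648) = -8510741/1324*(-45648) = 97124576292/331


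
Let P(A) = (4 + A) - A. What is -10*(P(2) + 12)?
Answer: -160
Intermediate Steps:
P(A) = 4
-10*(P(2) + 12) = -10*(4 + 12) = -10*16 = -160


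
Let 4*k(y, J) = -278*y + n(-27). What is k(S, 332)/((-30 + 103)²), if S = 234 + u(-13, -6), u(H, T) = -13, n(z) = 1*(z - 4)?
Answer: -61469/21316 ≈ -2.8837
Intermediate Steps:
n(z) = -4 + z (n(z) = 1*(-4 + z) = -4 + z)
S = 221 (S = 234 - 13 = 221)
k(y, J) = -31/4 - 139*y/2 (k(y, J) = (-278*y + (-4 - 27))/4 = (-278*y - 31)/4 = (-31 - 278*y)/4 = -31/4 - 139*y/2)
k(S, 332)/((-30 + 103)²) = (-31/4 - 139/2*221)/((-30 + 103)²) = (-31/4 - 30719/2)/(73²) = -61469/4/5329 = -61469/4*1/5329 = -61469/21316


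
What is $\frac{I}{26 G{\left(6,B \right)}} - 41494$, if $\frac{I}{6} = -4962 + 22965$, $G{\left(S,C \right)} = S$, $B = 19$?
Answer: $- \frac{1060841}{26} \approx -40802.0$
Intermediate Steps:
$I = 108018$ ($I = 6 \left(-4962 + 22965\right) = 6 \cdot 18003 = 108018$)
$\frac{I}{26 G{\left(6,B \right)}} - 41494 = \frac{108018}{26 \cdot 6} - 41494 = \frac{108018}{156} - 41494 = 108018 \cdot \frac{1}{156} - 41494 = \frac{18003}{26} - 41494 = - \frac{1060841}{26}$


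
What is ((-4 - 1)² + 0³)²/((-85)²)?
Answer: 25/289 ≈ 0.086505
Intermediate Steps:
((-4 - 1)² + 0³)²/((-85)²) = ((-5)² + 0)²/7225 = (25 + 0)²*(1/7225) = 25²*(1/7225) = 625*(1/7225) = 25/289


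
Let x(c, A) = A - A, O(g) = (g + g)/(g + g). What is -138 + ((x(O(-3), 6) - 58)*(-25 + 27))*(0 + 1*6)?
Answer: -834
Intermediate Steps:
O(g) = 1 (O(g) = (2*g)/((2*g)) = (2*g)*(1/(2*g)) = 1)
x(c, A) = 0
-138 + ((x(O(-3), 6) - 58)*(-25 + 27))*(0 + 1*6) = -138 + ((0 - 58)*(-25 + 27))*(0 + 1*6) = -138 + (-58*2)*(0 + 6) = -138 - 116*6 = -138 - 696 = -834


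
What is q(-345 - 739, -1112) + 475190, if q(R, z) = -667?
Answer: 474523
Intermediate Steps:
q(-345 - 739, -1112) + 475190 = -667 + 475190 = 474523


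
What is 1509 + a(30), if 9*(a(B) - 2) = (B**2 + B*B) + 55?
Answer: 15454/9 ≈ 1717.1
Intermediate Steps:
a(B) = 73/9 + 2*B**2/9 (a(B) = 2 + ((B**2 + B*B) + 55)/9 = 2 + ((B**2 + B**2) + 55)/9 = 2 + (2*B**2 + 55)/9 = 2 + (55 + 2*B**2)/9 = 2 + (55/9 + 2*B**2/9) = 73/9 + 2*B**2/9)
1509 + a(30) = 1509 + (73/9 + (2/9)*30**2) = 1509 + (73/9 + (2/9)*900) = 1509 + (73/9 + 200) = 1509 + 1873/9 = 15454/9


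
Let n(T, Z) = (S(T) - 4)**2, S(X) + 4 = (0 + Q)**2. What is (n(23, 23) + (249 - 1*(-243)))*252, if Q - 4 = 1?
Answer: 196812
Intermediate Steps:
Q = 5 (Q = 4 + 1 = 5)
S(X) = 21 (S(X) = -4 + (0 + 5)**2 = -4 + 5**2 = -4 + 25 = 21)
n(T, Z) = 289 (n(T, Z) = (21 - 4)**2 = 17**2 = 289)
(n(23, 23) + (249 - 1*(-243)))*252 = (289 + (249 - 1*(-243)))*252 = (289 + (249 + 243))*252 = (289 + 492)*252 = 781*252 = 196812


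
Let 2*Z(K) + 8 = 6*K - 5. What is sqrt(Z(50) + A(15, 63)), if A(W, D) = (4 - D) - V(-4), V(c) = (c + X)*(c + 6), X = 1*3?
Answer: sqrt(346)/2 ≈ 9.3005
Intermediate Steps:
X = 3
Z(K) = -13/2 + 3*K (Z(K) = -4 + (6*K - 5)/2 = -4 + (-5 + 6*K)/2 = -4 + (-5/2 + 3*K) = -13/2 + 3*K)
V(c) = (3 + c)*(6 + c) (V(c) = (c + 3)*(c + 6) = (3 + c)*(6 + c))
A(W, D) = 6 - D (A(W, D) = (4 - D) - (18 + (-4)**2 + 9*(-4)) = (4 - D) - (18 + 16 - 36) = (4 - D) - 1*(-2) = (4 - D) + 2 = 6 - D)
sqrt(Z(50) + A(15, 63)) = sqrt((-13/2 + 3*50) + (6 - 1*63)) = sqrt((-13/2 + 150) + (6 - 63)) = sqrt(287/2 - 57) = sqrt(173/2) = sqrt(346)/2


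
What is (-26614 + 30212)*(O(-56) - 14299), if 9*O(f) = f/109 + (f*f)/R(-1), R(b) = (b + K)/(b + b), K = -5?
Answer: -150181602998/2943 ≈ -5.1030e+7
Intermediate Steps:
R(b) = (-5 + b)/(2*b) (R(b) = (b - 5)/(b + b) = (-5 + b)/((2*b)) = (-5 + b)*(1/(2*b)) = (-5 + b)/(2*b))
O(f) = f**2/27 + f/981 (O(f) = (f/109 + (f*f)/(((1/2)*(-5 - 1)/(-1))))/9 = (f*(1/109) + f**2/(((1/2)*(-1)*(-6))))/9 = (f/109 + f**2/3)/9 = (f**2/3 + f/109)/9 = f**2/27 + f/981)
(-26614 + 30212)*(O(-56) - 14299) = (-26614 + 30212)*((1/2943)*(-56)*(3 + 109*(-56)) - 14299) = 3598*((1/2943)*(-56)*(3 - 6104) - 14299) = 3598*((1/2943)*(-56)*(-6101) - 14299) = 3598*(341656/2943 - 14299) = 3598*(-41740301/2943) = -150181602998/2943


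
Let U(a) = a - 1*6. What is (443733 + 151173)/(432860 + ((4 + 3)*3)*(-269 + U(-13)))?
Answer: 297453/213406 ≈ 1.3938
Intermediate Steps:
U(a) = -6 + a (U(a) = a - 6 = -6 + a)
(443733 + 151173)/(432860 + ((4 + 3)*3)*(-269 + U(-13))) = (443733 + 151173)/(432860 + ((4 + 3)*3)*(-269 + (-6 - 13))) = 594906/(432860 + (7*3)*(-269 - 19)) = 594906/(432860 + 21*(-288)) = 594906/(432860 - 6048) = 594906/426812 = 594906*(1/426812) = 297453/213406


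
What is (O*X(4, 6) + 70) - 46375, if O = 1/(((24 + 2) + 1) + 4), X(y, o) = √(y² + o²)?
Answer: -46305 + 2*√13/31 ≈ -46305.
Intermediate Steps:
X(y, o) = √(o² + y²)
O = 1/31 (O = 1/((26 + 1) + 4) = 1/(27 + 4) = 1/31 ≈ 0.032258)
(O*X(4, 6) + 70) - 46375 = (√(6² + 4²)/31 + 70) - 46375 = (√(36 + 16)/31 + 70) - 46375 = (√52/31 + 70) - 46375 = ((2*√13)/31 + 70) - 46375 = (2*√13/31 + 70) - 46375 = (70 + 2*√13/31) - 46375 = -46305 + 2*√13/31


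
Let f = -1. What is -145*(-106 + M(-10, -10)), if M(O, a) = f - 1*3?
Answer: 15950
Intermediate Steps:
M(O, a) = -4 (M(O, a) = -1 - 1*3 = -1 - 3 = -4)
-145*(-106 + M(-10, -10)) = -145*(-106 - 4) = -145*(-110) = 15950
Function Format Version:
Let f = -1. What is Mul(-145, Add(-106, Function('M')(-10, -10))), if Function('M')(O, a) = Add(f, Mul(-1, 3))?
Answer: 15950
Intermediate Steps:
Function('M')(O, a) = -4 (Function('M')(O, a) = Add(-1, Mul(-1, 3)) = Add(-1, -3) = -4)
Mul(-145, Add(-106, Function('M')(-10, -10))) = Mul(-145, Add(-106, -4)) = Mul(-145, -110) = 15950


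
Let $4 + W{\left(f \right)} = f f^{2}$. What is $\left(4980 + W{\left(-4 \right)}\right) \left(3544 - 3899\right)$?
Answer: $-1743760$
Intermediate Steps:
$W{\left(f \right)} = -4 + f^{3}$ ($W{\left(f \right)} = -4 + f f^{2} = -4 + f^{3}$)
$\left(4980 + W{\left(-4 \right)}\right) \left(3544 - 3899\right) = \left(4980 + \left(-4 + \left(-4\right)^{3}\right)\right) \left(3544 - 3899\right) = \left(4980 - 68\right) \left(-355\right) = 4912 \left(-355\right) = -1743760$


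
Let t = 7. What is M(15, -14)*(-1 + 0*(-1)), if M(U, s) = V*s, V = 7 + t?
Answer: 196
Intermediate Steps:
V = 14 (V = 7 + 7 = 14)
M(U, s) = 14*s
M(15, -14)*(-1 + 0*(-1)) = (14*(-14))*(-1 + 0*(-1)) = -196*(-1 + 0) = -196*(-1) = 196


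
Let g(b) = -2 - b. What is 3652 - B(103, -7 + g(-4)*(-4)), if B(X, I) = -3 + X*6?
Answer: 3037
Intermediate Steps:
B(X, I) = -3 + 6*X
3652 - B(103, -7 + g(-4)*(-4)) = 3652 - (-3 + 6*103) = 3652 - (-3 + 618) = 3652 - 1*615 = 3652 - 615 = 3037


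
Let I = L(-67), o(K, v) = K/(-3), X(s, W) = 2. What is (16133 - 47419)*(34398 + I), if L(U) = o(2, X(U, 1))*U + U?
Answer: -3226431322/3 ≈ -1.0755e+9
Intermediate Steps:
o(K, v) = -K/3 (o(K, v) = K*(-⅓) = -K/3)
L(U) = U/3 (L(U) = (-⅓*2)*U + U = -2*U/3 + U = U/3)
I = -67/3 (I = (⅓)*(-67) = -67/3 ≈ -22.333)
(16133 - 47419)*(34398 + I) = (16133 - 47419)*(34398 - 67/3) = -31286*103127/3 = -3226431322/3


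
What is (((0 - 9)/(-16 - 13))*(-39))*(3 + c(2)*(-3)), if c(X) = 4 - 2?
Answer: 1053/29 ≈ 36.310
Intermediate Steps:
c(X) = 2
(((0 - 9)/(-16 - 13))*(-39))*(3 + c(2)*(-3)) = (((0 - 9)/(-16 - 13))*(-39))*(3 + 2*(-3)) = (-9/(-29)*(-39))*(3 - 6) = (-9*(-1/29)*(-39))*(-3) = ((9/29)*(-39))*(-3) = -351/29*(-3) = 1053/29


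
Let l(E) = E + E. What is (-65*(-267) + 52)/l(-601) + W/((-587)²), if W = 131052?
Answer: -5840388079/414171938 ≈ -14.101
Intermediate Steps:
l(E) = 2*E
(-65*(-267) + 52)/l(-601) + W/((-587)²) = (-65*(-267) + 52)/((2*(-601))) + 131052/((-587)²) = (17355 + 52)/(-1202) + 131052/344569 = 17407*(-1/1202) + 131052*(1/344569) = -17407/1202 + 131052/344569 = -5840388079/414171938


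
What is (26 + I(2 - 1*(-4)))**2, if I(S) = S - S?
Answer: 676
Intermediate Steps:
I(S) = 0
(26 + I(2 - 1*(-4)))**2 = (26 + 0)**2 = 26**2 = 676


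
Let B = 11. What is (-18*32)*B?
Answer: -6336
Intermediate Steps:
(-18*32)*B = -18*32*11 = -576*11 = -6336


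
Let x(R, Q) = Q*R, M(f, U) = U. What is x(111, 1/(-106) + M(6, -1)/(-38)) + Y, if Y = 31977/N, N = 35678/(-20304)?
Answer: -326869255335/17963873 ≈ -18196.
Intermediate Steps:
N = -17839/10152 (N = 35678*(-1/20304) = -17839/10152 ≈ -1.7572)
Y = -324630504/17839 (Y = 31977/(-17839/10152) = 31977*(-10152/17839) = -324630504/17839 ≈ -18198.)
x(111, 1/(-106) + M(6, -1)/(-38)) + Y = (1/(-106) - 1/(-38))*111 - 324630504/17839 = (1*(-1/106) - 1*(-1/38))*111 - 324630504/17839 = (-1/106 + 1/38)*111 - 324630504/17839 = (17/1007)*111 - 324630504/17839 = 1887/1007 - 324630504/17839 = -326869255335/17963873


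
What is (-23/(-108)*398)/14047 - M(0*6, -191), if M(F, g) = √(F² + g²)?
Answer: -144876181/758538 ≈ -190.99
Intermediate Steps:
(-23/(-108)*398)/14047 - M(0*6, -191) = (-23/(-108)*398)/14047 - √((0*6)² + (-191)²) = (-23*(-1/108)*398)*(1/14047) - √(0² + 36481) = ((23/108)*398)*(1/14047) - √(0 + 36481) = (4577/54)*(1/14047) - √36481 = 4577/758538 - 1*191 = 4577/758538 - 191 = -144876181/758538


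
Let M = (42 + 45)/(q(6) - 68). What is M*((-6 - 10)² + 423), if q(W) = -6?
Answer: -59073/74 ≈ -798.28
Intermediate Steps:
M = -87/74 (M = (42 + 45)/(-6 - 68) = 87/(-74) = 87*(-1/74) = -87/74 ≈ -1.1757)
M*((-6 - 10)² + 423) = -87*((-6 - 10)² + 423)/74 = -87*((-16)² + 423)/74 = -87*(256 + 423)/74 = -87/74*679 = -59073/74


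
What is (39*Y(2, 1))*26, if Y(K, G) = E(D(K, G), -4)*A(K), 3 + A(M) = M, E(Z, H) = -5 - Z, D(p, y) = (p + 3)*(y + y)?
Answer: 15210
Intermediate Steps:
D(p, y) = 2*y*(3 + p) (D(p, y) = (3 + p)*(2*y) = 2*y*(3 + p))
A(M) = -3 + M
Y(K, G) = (-5 - 2*G*(3 + K))*(-3 + K)
(39*Y(2, 1))*26 = (39*(-(-3 + 2)*(5 + 2*1*(3 + 2))))*26 = (39*(-1*(-1)*(5 + 2*1*5)))*26 = (39*(-1*(-1)*(5 + 10)))*26 = (39*(-1*(-1)*15))*26 = (39*15)*26 = 585*26 = 15210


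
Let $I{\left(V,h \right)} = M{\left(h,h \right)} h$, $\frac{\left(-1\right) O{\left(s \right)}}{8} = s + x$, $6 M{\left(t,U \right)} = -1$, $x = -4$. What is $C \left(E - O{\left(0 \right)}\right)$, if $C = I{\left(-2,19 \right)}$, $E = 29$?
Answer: $\frac{19}{2} \approx 9.5$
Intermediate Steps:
$M{\left(t,U \right)} = - \frac{1}{6}$ ($M{\left(t,U \right)} = \frac{1}{6} \left(-1\right) = - \frac{1}{6}$)
$O{\left(s \right)} = 32 - 8 s$ ($O{\left(s \right)} = - 8 \left(s - 4\right) = - 8 \left(-4 + s\right) = 32 - 8 s$)
$I{\left(V,h \right)} = - \frac{h}{6}$
$C = - \frac{19}{6}$ ($C = \left(- \frac{1}{6}\right) 19 = - \frac{19}{6} \approx -3.1667$)
$C \left(E - O{\left(0 \right)}\right) = - \frac{19 \left(29 - \left(32 - 0\right)\right)}{6} = - \frac{19 \left(29 - \left(32 + 0\right)\right)}{6} = - \frac{19 \left(29 - 32\right)}{6} = \left(- \frac{19}{6}\right) \left(-3\right) = \frac{19}{2}$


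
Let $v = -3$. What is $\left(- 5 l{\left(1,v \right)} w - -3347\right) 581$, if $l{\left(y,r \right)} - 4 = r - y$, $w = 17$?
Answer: $1944607$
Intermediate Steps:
$l{\left(y,r \right)} = 4 + r - y$ ($l{\left(y,r \right)} = 4 + \left(r - y\right) = 4 + r - y$)
$\left(- 5 l{\left(1,v \right)} w - -3347\right) 581 = \left(- 5 \left(4 - 3 - 1\right) 17 - -3347\right) 581 = \left(- 5 \left(4 - 3 - 1\right) 17 + 3347\right) 581 = \left(\left(-5\right) 0 \cdot 17 + 3347\right) 581 = \left(0 \cdot 17 + 3347\right) 581 = \left(0 + 3347\right) 581 = 3347 \cdot 581 = 1944607$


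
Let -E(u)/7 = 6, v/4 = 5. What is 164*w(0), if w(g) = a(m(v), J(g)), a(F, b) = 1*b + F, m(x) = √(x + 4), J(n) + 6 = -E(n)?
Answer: 5904 + 328*√6 ≈ 6707.4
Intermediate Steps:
v = 20 (v = 4*5 = 20)
E(u) = -42 (E(u) = -7*6 = -42)
J(n) = 36 (J(n) = -6 - 1*(-42) = -6 + 42 = 36)
m(x) = √(4 + x)
a(F, b) = F + b (a(F, b) = b + F = F + b)
w(g) = 36 + 2*√6 (w(g) = √(4 + 20) + 36 = √24 + 36 = 2*√6 + 36 = 36 + 2*√6)
164*w(0) = 164*(36 + 2*√6) = 5904 + 328*√6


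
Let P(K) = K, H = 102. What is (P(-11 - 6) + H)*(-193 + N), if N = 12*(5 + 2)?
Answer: -9265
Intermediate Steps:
N = 84 (N = 12*7 = 84)
(P(-11 - 6) + H)*(-193 + N) = ((-11 - 6) + 102)*(-193 + 84) = (-17 + 102)*(-109) = 85*(-109) = -9265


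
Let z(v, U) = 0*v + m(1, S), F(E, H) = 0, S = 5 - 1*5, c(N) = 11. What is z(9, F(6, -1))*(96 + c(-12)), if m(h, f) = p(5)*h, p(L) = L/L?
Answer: 107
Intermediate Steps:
S = 0 (S = 5 - 5 = 0)
p(L) = 1
m(h, f) = h (m(h, f) = 1*h = h)
z(v, U) = 1 (z(v, U) = 0*v + 1 = 0 + 1 = 1)
z(9, F(6, -1))*(96 + c(-12)) = 1*(96 + 11) = 1*107 = 107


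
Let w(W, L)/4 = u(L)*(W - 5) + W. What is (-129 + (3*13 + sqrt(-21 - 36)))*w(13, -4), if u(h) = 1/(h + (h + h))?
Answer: -4440 + 148*I*sqrt(57)/3 ≈ -4440.0 + 372.46*I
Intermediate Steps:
u(h) = 1/(3*h) (u(h) = 1/(h + 2*h) = 1/(3*h))
w(W, L) = 4*W + 4*(-5 + W)/(3*L) (w(W, L) = 4*((1/(3*L))*(W - 5) + W) = 4*((1/(3*L))*(-5 + W) + W) = 4*((-5 + W)/(3*L) + W) = 4*(W + (-5 + W)/(3*L)) = 4*W + 4*(-5 + W)/(3*L))
(-129 + (3*13 + sqrt(-21 - 36)))*w(13, -4) = (-129 + (3*13 + sqrt(-21 - 36)))*((4/3)*(-5 + 13 + 3*(-4)*13)/(-4)) = (-129 + (39 + sqrt(-57)))*((4/3)*(-1/4)*(-5 + 13 - 156)) = (-129 + (39 + I*sqrt(57)))*((4/3)*(-1/4)*(-148)) = (-90 + I*sqrt(57))*(148/3) = -4440 + 148*I*sqrt(57)/3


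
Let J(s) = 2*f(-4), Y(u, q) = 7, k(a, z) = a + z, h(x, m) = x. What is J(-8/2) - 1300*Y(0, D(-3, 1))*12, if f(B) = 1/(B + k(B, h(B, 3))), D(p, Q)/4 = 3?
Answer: -655201/6 ≈ -1.0920e+5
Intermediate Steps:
D(p, Q) = 12 (D(p, Q) = 4*3 = 12)
f(B) = 1/(3*B) (f(B) = 1/(B + (B + B)) = 1/(B + 2*B) = 1/(3*B))
J(s) = -⅙ (J(s) = 2*((⅓)/(-4)) = 2*((⅓)*(-¼)) = 2*(-1/12) = -⅙)
J(-8/2) - 1300*Y(0, D(-3, 1))*12 = -⅙ - 9100*12 = -⅙ - 1300*84 = -⅙ - 109200 = -655201/6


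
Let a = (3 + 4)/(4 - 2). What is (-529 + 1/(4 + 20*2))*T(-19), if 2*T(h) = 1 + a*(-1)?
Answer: 116375/176 ≈ 661.22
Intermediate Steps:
a = 7/2 ≈ 3.5000
T(h) = -5/4 (T(h) = (1 + (7/2)*(-1))/2 = (1 - 7/2)/2 = (½)*(-5/2) = -5/4)
(-529 + 1/(4 + 20*2))*T(-19) = (-529 + 1/(4 + 20*2))*(-5/4) = (-529 + 1/(4 + 40))*(-5/4) = (-529 + 1/44)*(-5/4) = -23275/44*(-5/4) = 116375/176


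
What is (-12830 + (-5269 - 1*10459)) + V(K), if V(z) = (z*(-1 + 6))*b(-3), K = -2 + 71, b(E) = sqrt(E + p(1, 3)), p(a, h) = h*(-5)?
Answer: -28558 + 1035*I*sqrt(2) ≈ -28558.0 + 1463.7*I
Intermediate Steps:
p(a, h) = -5*h
b(E) = sqrt(-15 + E) (b(E) = sqrt(E - 5*3) = sqrt(E - 15) = sqrt(-15 + E))
K = 69
V(z) = 15*I*z*sqrt(2) (V(z) = (z*(-1 + 6))*sqrt(-15 - 3) = (z*5)*sqrt(-18) = (5*z)*(3*I*sqrt(2)) = 15*I*z*sqrt(2))
(-12830 + (-5269 - 1*10459)) + V(K) = (-12830 + (-5269 - 1*10459)) + 15*I*69*sqrt(2) = (-12830 + (-5269 - 10459)) + 1035*I*sqrt(2) = (-12830 - 15728) + 1035*I*sqrt(2) = -28558 + 1035*I*sqrt(2)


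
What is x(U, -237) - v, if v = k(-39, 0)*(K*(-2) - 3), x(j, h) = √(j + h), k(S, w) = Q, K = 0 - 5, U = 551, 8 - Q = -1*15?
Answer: -161 + √314 ≈ -143.28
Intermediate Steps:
Q = 23 (Q = 8 - (-1)*15 = 8 - 1*(-15) = 8 + 15 = 23)
K = -5
k(S, w) = 23
x(j, h) = √(h + j)
v = 161 (v = 23*(-5*(-2) - 3) = 23*(10 - 3) = 23*7 = 161)
x(U, -237) - v = √(-237 + 551) - 1*161 = √314 - 161 = -161 + √314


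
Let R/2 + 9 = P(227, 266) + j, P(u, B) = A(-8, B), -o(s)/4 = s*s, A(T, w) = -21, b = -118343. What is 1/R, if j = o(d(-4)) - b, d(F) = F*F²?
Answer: 1/203858 ≈ 4.9054e-6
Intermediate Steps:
d(F) = F³
o(s) = -4*s² (o(s) = -4*s*s = -4*s²)
P(u, B) = -21
j = 101959 (j = -4*((-4)³)² - 1*(-118343) = -4*(-64)² + 118343 = -4*4096 + 118343 = -16384 + 118343 = 101959)
R = 203858 (R = -18 + 2*(-21 + 101959) = -18 + 2*101938 = -18 + 203876 = 203858)
1/R = 1/203858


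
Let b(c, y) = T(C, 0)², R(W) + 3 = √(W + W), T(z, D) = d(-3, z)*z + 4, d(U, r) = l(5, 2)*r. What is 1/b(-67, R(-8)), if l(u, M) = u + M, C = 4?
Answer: 1/13456 ≈ 7.4316e-5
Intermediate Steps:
l(u, M) = M + u
d(U, r) = 7*r (d(U, r) = (2 + 5)*r = 7*r)
T(z, D) = 4 + 7*z² (T(z, D) = (7*z)*z + 4 = 7*z² + 4 = 4 + 7*z²)
R(W) = -3 + √2*√W (R(W) = -3 + √(W + W) = -3 + √(2*W) = -3 + √2*√W)
b(c, y) = 13456 (b(c, y) = (4 + 7*4²)² = (4 + 7*16)² = (4 + 112)² = 116² = 13456)
1/b(-67, R(-8)) = 1/13456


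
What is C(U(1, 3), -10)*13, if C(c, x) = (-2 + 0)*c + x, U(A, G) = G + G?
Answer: -286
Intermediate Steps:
U(A, G) = 2*G
C(c, x) = x - 2*c (C(c, x) = -2*c + x = x - 2*c)
C(U(1, 3), -10)*13 = (-10 - 4*3)*13 = (-10 - 2*6)*13 = (-10 - 12)*13 = -22*13 = -286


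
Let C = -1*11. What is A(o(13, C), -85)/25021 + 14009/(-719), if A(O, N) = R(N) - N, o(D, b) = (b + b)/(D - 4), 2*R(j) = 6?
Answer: -350455917/17990099 ≈ -19.480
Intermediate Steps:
C = -11
R(j) = 3 (R(j) = (½)*6 = 3)
o(D, b) = 2*b/(-4 + D) (o(D, b) = (2*b)/(-4 + D) = 2*b/(-4 + D))
A(O, N) = 3 - N
A(o(13, C), -85)/25021 + 14009/(-719) = (3 - 1*(-85))/25021 + 14009/(-719) = (3 + 85)*(1/25021) + 14009*(-1/719) = 88*(1/25021) - 14009/719 = 88/25021 - 14009/719 = -350455917/17990099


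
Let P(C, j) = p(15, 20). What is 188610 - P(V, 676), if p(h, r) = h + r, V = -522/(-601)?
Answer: 188575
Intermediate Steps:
V = 522/601 (V = -522*(-1/601) = 522/601 ≈ 0.86855)
P(C, j) = 35 (P(C, j) = 15 + 20 = 35)
188610 - P(V, 676) = 188610 - 1*35 = 188610 - 35 = 188575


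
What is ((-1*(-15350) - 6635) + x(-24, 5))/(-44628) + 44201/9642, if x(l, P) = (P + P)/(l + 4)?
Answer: 209841891/47811464 ≈ 4.3889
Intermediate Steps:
x(l, P) = 2*P/(4 + l) (x(l, P) = (2*P)/(4 + l) = 2*P/(4 + l))
((-1*(-15350) - 6635) + x(-24, 5))/(-44628) + 44201/9642 = ((-1*(-15350) - 6635) + 2*5/(4 - 24))/(-44628) + 44201/9642 = ((15350 - 6635) + 2*5/(-20))*(-1/44628) + 44201*(1/9642) = (8715 + 2*5*(-1/20))*(-1/44628) + 44201/9642 = (8715 - ½)*(-1/44628) + 44201/9642 = (17429/2)*(-1/44628) + 44201/9642 = -17429/89256 + 44201/9642 = 209841891/47811464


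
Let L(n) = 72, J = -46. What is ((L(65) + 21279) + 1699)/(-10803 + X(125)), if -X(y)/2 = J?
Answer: -23050/10711 ≈ -2.1520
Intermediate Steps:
X(y) = 92 (X(y) = -2*(-46) = 92)
((L(65) + 21279) + 1699)/(-10803 + X(125)) = ((72 + 21279) + 1699)/(-10803 + 92) = (21351 + 1699)/(-10711) = 23050*(-1/10711) = -23050/10711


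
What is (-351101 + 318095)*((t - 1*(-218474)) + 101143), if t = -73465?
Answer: -8124492912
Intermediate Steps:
(-351101 + 318095)*((t - 1*(-218474)) + 101143) = (-351101 + 318095)*((-73465 - 1*(-218474)) + 101143) = -33006*((-73465 + 218474) + 101143) = -33006*(145009 + 101143) = -33006*246152 = -8124492912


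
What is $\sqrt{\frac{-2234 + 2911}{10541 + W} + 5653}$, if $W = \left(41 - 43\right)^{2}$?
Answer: $\frac{\sqrt{628603921290}}{10545} \approx 75.187$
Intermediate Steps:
$W = 4$ ($W = \left(-2\right)^{2} = 4$)
$\sqrt{\frac{-2234 + 2911}{10541 + W} + 5653} = \sqrt{\frac{-2234 + 2911}{10541 + 4} + 5653} = \sqrt{\frac{677}{10545} + 5653} = \sqrt{\frac{59611562}{10545}} = \frac{\sqrt{628603921290}}{10545}$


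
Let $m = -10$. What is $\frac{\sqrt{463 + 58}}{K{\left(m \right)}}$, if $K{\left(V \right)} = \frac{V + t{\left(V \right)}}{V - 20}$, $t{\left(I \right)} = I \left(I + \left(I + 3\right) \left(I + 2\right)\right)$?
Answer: $\frac{3 \sqrt{521}}{47} \approx 1.4569$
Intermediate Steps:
$t{\left(I \right)} = I \left(I + \left(2 + I\right) \left(3 + I\right)\right)$ ($t{\left(I \right)} = I \left(I + \left(3 + I\right) \left(2 + I\right)\right) = I \left(I + \left(2 + I\right) \left(3 + I\right)\right)$)
$K{\left(V \right)} = \frac{V + V \left(6 + V^{2} + 6 V\right)}{-20 + V}$ ($K{\left(V \right)} = \frac{V + V \left(6 + V^{2} + 6 V\right)}{V - 20} = \frac{V + V \left(6 + V^{2} + 6 V\right)}{-20 + V}$)
$\frac{\sqrt{463 + 58}}{K{\left(m \right)}} = \frac{\sqrt{463 + 58}}{\left(-10\right) \frac{1}{-20 - 10} \left(7 + \left(-10\right)^{2} + 6 \left(-10\right)\right)} = \frac{\sqrt{521}}{\left(-10\right) \frac{1}{-30} \left(7 + 100 - 60\right)} = \frac{\sqrt{521}}{\left(-10\right) \left(- \frac{1}{30}\right) 47} = \frac{\sqrt{521}}{\frac{47}{3}} = \sqrt{521} \cdot \frac{3}{47} = \frac{3 \sqrt{521}}{47}$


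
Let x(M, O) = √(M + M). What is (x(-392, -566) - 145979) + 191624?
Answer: 45645 + 28*I ≈ 45645.0 + 28.0*I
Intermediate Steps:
x(M, O) = √2*√M (x(M, O) = √(2*M) = √2*√M)
(x(-392, -566) - 145979) + 191624 = (√2*√(-392) - 145979) + 191624 = (√2*(14*I*√2) - 145979) + 191624 = (28*I - 145979) + 191624 = (-145979 + 28*I) + 191624 = 45645 + 28*I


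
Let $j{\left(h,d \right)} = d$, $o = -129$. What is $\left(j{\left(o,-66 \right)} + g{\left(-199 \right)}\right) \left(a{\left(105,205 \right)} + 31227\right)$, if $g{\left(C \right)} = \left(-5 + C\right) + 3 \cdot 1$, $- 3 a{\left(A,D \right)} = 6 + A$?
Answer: $-8327730$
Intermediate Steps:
$a{\left(A,D \right)} = -2 - \frac{A}{3}$ ($a{\left(A,D \right)} = - \frac{6 + A}{3} = -2 - \frac{A}{3}$)
$g{\left(C \right)} = -2 + C$ ($g{\left(C \right)} = \left(-5 + C\right) + 3 = -2 + C$)
$\left(j{\left(o,-66 \right)} + g{\left(-199 \right)}\right) \left(a{\left(105,205 \right)} + 31227\right) = \left(-66 - 201\right) \left(\left(-2 - 35\right) + 31227\right) = - 267 \left(-37 + 31227\right) = \left(-267\right) 31190 = -8327730$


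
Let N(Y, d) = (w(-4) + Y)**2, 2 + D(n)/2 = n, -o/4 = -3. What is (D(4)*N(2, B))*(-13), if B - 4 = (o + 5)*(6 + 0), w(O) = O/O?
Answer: -468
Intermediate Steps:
o = 12 (o = -4*(-3) = 12)
w(O) = 1
B = 106 (B = 4 + (12 + 5)*(6 + 0) = 4 + 17*6 = 4 + 102 = 106)
D(n) = -4 + 2*n
N(Y, d) = (1 + Y)**2
(D(4)*N(2, B))*(-13) = ((-4 + 2*4)*(1 + 2)**2)*(-13) = ((-4 + 8)*3**2)*(-13) = (4*9)*(-13) = 36*(-13) = -468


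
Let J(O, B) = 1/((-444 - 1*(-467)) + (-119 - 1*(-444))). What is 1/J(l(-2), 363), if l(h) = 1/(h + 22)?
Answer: 348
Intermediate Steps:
l(h) = 1/(22 + h)
J(O, B) = 1/348 (J(O, B) = 1/((-444 + 467) + (-119 + 444)) = 1/(23 + 325) = 1/348)
1/J(l(-2), 363) = 1/(1/348) = 348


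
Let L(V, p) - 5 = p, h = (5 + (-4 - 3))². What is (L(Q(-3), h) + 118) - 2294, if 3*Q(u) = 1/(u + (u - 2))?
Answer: -2167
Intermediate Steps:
h = 4 (h = (5 - 7)² = (-2)² = 4)
Q(u) = 1/(3*(-2 + 2*u)) (Q(u) = 1/(3*(u + (u - 2))) = 1/(3*(u + (-2 + u))) = 1/(3*(-2 + 2*u)))
L(V, p) = 5 + p
(L(Q(-3), h) + 118) - 2294 = ((5 + 4) + 118) - 2294 = (9 + 118) - 2294 = 127 - 2294 = -2167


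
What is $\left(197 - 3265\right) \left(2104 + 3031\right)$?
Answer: $-15754180$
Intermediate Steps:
$\left(197 - 3265\right) \left(2104 + 3031\right) = \left(-3068\right) 5135 = -15754180$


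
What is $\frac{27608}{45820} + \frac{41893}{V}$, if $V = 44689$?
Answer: $\frac{27183717}{17652155} \approx 1.54$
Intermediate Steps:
$\frac{27608}{45820} + \frac{41893}{V} = \frac{27608}{45820} + \frac{41893}{44689} = 27608 \cdot \frac{1}{45820} + 41893 \cdot \frac{1}{44689} = \frac{238}{395} + \frac{41893}{44689} = \frac{27183717}{17652155}$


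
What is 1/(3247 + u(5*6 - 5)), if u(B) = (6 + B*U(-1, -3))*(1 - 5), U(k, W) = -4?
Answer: 1/3623 ≈ 0.00027601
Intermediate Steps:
u(B) = -24 + 16*B (u(B) = (6 + B*(-4))*(1 - 5) = (6 - 4*B)*(-4) = -24 + 16*B)
1/(3247 + u(5*6 - 5)) = 1/(3247 + (-24 + 16*(5*6 - 5))) = 1/(3247 + (-24 + 16*(30 - 5))) = 1/(3247 + (-24 + 16*25)) = 1/(3247 + (-24 + 400)) = 1/(3247 + 376) = 1/3623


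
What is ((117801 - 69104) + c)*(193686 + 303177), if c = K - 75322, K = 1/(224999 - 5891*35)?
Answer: -248889979836387/18814 ≈ -1.3229e+10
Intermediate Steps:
K = 1/18814 (K = 1/(224999 - 206185) = 1/18814 ≈ 5.3152e-5)
c = -1417108107/18814 (c = 1/18814 - 75322 = -1417108107/18814 ≈ -75322.)
((117801 - 69104) + c)*(193686 + 303177) = ((117801 - 69104) - 1417108107/18814)*(193686 + 303177) = (48697 - 1417108107/18814)*496863 = -500922749/18814*496863 = -248889979836387/18814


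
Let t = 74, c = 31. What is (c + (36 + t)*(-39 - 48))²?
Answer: 90992521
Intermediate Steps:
(c + (36 + t)*(-39 - 48))² = (31 + (36 + 74)*(-39 - 48))² = (31 + 110*(-87))² = (31 - 9570)² = (-9539)² = 90992521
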